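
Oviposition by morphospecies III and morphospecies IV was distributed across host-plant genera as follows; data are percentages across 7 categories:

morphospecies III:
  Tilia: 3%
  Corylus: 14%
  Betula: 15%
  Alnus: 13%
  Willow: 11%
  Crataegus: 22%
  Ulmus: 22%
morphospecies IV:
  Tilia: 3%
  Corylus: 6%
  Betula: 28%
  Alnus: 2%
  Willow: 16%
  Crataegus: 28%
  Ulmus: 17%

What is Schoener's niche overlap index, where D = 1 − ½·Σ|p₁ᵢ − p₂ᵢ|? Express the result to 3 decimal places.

Convert percentages to proportions (divide by 100).
Σ|p₁ᵢ − p₂ᵢ| = 0.00 + 0.08 + 0.13 + 0.11 + 0.05 + 0.06 + 0.05 = 0.48
D = 1 − ½ × 0.48 = 1 − 0.240 = 0.76000

0.760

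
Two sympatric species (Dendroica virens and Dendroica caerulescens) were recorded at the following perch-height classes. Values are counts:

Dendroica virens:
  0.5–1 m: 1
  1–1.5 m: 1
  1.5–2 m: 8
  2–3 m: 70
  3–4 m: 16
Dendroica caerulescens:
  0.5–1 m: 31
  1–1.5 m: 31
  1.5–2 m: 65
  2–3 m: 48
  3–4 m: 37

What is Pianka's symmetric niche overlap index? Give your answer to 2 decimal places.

0.63

Proportions for Dendroica virens (n=96): 1/96=0.0104, 1/96=0.0104, 8/96=0.0833, 70/96=0.7292, 16/96=0.1667
Proportions for Dendroica caerulescens (n=212): 31/212=0.1462, 31/212=0.1462, 65/212=0.3066, 48/212=0.2264, 37/212=0.1745
Σ p₁ᵢp₂ᵢ = 0.001520 + 0.001520 + 0.025540 + 0.165091 + 0.029089 = 0.222760
Σp_1ᵢ² = 0.0104² + 0.0104² + 0.0833² + 0.7292² + 0.1667² = 0.000108 + 0.000108 + 0.006939 + 0.531733 + 0.027789 = 0.566677
Σp_2ᵢ² = 0.1462² + 0.1462² + 0.3066² + 0.2264² + 0.1745² = 0.021374 + 0.021374 + 0.094004 + 0.051257 + 0.030450 = 0.218459
O = 0.222760 / √(0.566677 × 0.218459) = 0.222760 / 0.3518461 = 0.6331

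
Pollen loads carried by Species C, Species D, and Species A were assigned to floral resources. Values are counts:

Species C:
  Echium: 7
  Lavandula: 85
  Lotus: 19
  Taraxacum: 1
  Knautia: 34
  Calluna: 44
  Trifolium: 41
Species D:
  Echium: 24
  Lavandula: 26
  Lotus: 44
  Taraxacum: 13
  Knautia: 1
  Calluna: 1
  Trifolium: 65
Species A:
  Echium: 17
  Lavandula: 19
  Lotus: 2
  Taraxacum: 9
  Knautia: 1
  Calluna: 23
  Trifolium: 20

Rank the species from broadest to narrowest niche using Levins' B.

Species A > Species C > Species D

Proportions for Species C (n=231): 7/231=0.0303, 85/231=0.3680, 19/231=0.0823, 1/231=0.0043, 34/231=0.1472, 44/231=0.1905, 41/231=0.1775
Proportions for Species D (n=174): 24/174=0.1379, 26/174=0.1494, 44/174=0.2529, 13/174=0.0747, 1/174=0.0057, 1/174=0.0057, 65/174=0.3736
Proportions for Species A (n=91): 17/91=0.1868, 19/91=0.2088, 2/91=0.0220, 9/91=0.0989, 1/91=0.0110, 23/91=0.2527, 20/91=0.2198
Σp_Cᵢ² = 0.0303² + 0.3680² + 0.0823² + 0.0043² + 0.1472² + 0.1905² + 0.1775² = 0.000918 + 0.135424 + 0.006773 + 0.000018 + 0.021668 + 0.036290 + 0.031506 = 0.232597
B_C = 1 / 0.232597 = 4.2993
Σp_Dᵢ² = 0.1379² + 0.1494² + 0.2529² + 0.0747² + 0.0057² + 0.0057² + 0.3736² = 0.019016 + 0.022320 + 0.063958 + 0.005580 + 0.000032 + 0.000032 + 0.139577 = 0.250515
B_D = 1 / 0.250515 = 3.9918
Σp_Aᵢ² = 0.1868² + 0.2088² + 0.0220² + 0.0989² + 0.0110² + 0.2527² + 0.2198² = 0.034894 + 0.043597 + 0.000484 + 0.009781 + 0.000121 + 0.063857 + 0.048312 = 0.201046
B_A = 1 / 0.201046 = 4.9740
Ranking by B (broadest → narrowest): Species A (4.97) > Species C (4.30) > Species D (3.99)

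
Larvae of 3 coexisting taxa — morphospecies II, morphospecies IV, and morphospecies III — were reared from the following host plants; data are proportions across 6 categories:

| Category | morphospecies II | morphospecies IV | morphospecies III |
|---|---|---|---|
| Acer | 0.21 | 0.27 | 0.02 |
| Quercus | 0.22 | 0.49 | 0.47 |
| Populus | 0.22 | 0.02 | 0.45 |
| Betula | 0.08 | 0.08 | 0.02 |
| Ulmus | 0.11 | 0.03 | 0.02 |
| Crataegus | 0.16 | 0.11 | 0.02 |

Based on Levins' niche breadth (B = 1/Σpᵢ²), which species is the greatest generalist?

morphospecies II

Σp_IIᵢ² = 0.21² + 0.22² + 0.22² + 0.08² + 0.11² + 0.16² = 0.0441 + 0.0484 + 0.0484 + 0.0064 + 0.0121 + 0.0256 = 0.1850
B_II = 1 / 0.1850 = 5.4054
Σp_IVᵢ² = 0.27² + 0.49² + 0.02² + 0.08² + 0.03² + 0.11² = 0.0729 + 0.2401 + 0.0004 + 0.0064 + 0.0009 + 0.0121 = 0.3328
B_IV = 1 / 0.3328 = 3.0048
Σp_IIIᵢ² = 0.02² + 0.47² + 0.45² + 0.02² + 0.02² + 0.02² = 0.0004 + 0.2209 + 0.2025 + 0.0004 + 0.0004 + 0.0004 = 0.4250
B_III = 1 / 0.4250 = 2.3529
Highest B → broadest niche (most generalist): morphospecies II (B = 5.41).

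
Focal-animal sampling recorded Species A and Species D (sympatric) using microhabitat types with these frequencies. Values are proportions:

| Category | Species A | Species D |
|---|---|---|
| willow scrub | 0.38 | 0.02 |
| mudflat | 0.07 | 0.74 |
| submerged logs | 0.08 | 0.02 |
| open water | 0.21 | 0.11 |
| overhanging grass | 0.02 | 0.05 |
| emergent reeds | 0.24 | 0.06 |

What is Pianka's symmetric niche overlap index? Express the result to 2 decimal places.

Σ p₁ᵢp₂ᵢ = 0.0076 + 0.0518 + 0.0016 + 0.0231 + 0.0010 + 0.0144 = 0.0995
Σp_1ᵢ² = 0.38² + 0.07² + 0.08² + 0.21² + 0.02² + 0.24² = 0.1444 + 0.0049 + 0.0064 + 0.0441 + 0.0004 + 0.0576 = 0.2578
Σp_2ᵢ² = 0.02² + 0.74² + 0.02² + 0.11² + 0.05² + 0.06² = 0.0004 + 0.5476 + 0.0004 + 0.0121 + 0.0025 + 0.0036 = 0.5666
O = 0.0995 / √(0.2578 × 0.5666) = 0.0995 / 0.38219 = 0.2603

0.26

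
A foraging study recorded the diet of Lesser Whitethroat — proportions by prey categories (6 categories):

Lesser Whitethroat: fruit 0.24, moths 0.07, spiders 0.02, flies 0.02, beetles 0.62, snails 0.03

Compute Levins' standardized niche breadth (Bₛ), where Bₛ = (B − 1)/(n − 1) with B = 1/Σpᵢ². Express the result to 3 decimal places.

Σpᵢ² = 0.24² + 0.07² + 0.02² + 0.02² + 0.62² + 0.03² = 0.0576 + 0.0049 + 0.0004 + 0.0004 + 0.3844 + 0.0009 = 0.4486
B = 1 / 0.4486 = 2.22916
Bₛ = (B − 1)/(n − 1) = (2.22916 − 1)/(6 − 1) = 1.22916/5 = 0.24583

0.246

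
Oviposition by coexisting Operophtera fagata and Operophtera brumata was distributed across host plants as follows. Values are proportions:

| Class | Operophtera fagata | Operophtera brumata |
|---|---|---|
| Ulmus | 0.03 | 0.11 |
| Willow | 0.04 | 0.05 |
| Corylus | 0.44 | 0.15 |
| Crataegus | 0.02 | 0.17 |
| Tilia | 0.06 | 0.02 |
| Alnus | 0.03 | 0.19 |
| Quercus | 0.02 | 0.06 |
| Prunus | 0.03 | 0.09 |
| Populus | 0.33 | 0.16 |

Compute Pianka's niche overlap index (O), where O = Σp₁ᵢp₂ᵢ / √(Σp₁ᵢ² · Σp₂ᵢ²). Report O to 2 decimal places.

0.66

Σ p₁ᵢp₂ᵢ = 0.0033 + 0.0020 + 0.0660 + 0.0034 + 0.0012 + 0.0057 + 0.0012 + 0.0027 + 0.0528 = 0.1383
Σp_1ᵢ² = 0.03² + 0.04² + 0.44² + 0.02² + 0.06² + 0.03² + 0.02² + 0.03² + 0.33² = 0.0009 + 0.0016 + 0.1936 + 0.0004 + 0.0036 + 0.0009 + 0.0004 + 0.0009 + 0.1089 = 0.3112
Σp_2ᵢ² = 0.11² + 0.05² + 0.15² + 0.17² + 0.02² + 0.19² + 0.06² + 0.09² + 0.16² = 0.0121 + 0.0025 + 0.0225 + 0.0289 + 0.0004 + 0.0361 + 0.0036 + 0.0081 + 0.0256 = 0.1398
O = 0.1383 / √(0.3112 × 0.1398) = 0.1383 / 0.20858 = 0.6631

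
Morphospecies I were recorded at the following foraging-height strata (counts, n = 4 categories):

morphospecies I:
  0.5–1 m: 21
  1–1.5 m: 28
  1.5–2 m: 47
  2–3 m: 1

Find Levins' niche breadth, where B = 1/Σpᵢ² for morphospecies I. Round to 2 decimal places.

2.74

Proportions for morphospecies I (n=97): 21/97=0.2165, 28/97=0.2887, 47/97=0.4845, 1/97=0.0103
Σpᵢ² = 0.2165² + 0.2887² + 0.4845² + 0.0103² = 0.046872 + 0.083348 + 0.234740 + 0.000106 = 0.365066
B = 1 / 0.365066 = 2.7392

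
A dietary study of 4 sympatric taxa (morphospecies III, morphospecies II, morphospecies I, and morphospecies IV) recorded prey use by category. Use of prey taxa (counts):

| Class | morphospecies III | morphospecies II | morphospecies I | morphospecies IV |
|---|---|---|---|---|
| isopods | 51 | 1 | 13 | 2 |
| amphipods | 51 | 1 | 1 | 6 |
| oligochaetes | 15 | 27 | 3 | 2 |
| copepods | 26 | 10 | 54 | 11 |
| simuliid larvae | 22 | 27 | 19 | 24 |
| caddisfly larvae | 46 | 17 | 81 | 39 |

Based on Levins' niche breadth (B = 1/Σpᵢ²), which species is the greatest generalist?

morphospecies III

Proportions for morphospecies III (n=211): 51/211=0.2417, 51/211=0.2417, 15/211=0.0711, 26/211=0.1232, 22/211=0.1043, 46/211=0.2180
Proportions for morphospecies II (n=83): 1/83=0.0120, 1/83=0.0120, 27/83=0.3253, 10/83=0.1205, 27/83=0.3253, 17/83=0.2048
Proportions for morphospecies I (n=171): 13/171=0.0760, 1/171=0.0058, 3/171=0.0175, 54/171=0.3158, 19/171=0.1111, 81/171=0.4737
Proportions for morphospecies IV (n=84): 2/84=0.0238, 6/84=0.0714, 2/84=0.0238, 11/84=0.1310, 24/84=0.2857, 39/84=0.4643
Σp_IIIᵢ² = 0.2417² + 0.2417² + 0.0711² + 0.1232² + 0.1043² + 0.2180² = 0.058419 + 0.058419 + 0.005055 + 0.015178 + 0.010878 + 0.047524 = 0.195473
B_III = 1 / 0.195473 = 5.1158
Σp_IIᵢ² = 0.0120² + 0.0120² + 0.3253² + 0.1205² + 0.3253² + 0.2048² = 0.000144 + 0.000144 + 0.105820 + 0.014520 + 0.105820 + 0.041943 = 0.268391
B_II = 1 / 0.268391 = 3.7259
Σp_Iᵢ² = 0.0760² + 0.0058² + 0.0175² + 0.3158² + 0.1111² + 0.4737² = 0.005776 + 0.000034 + 0.000306 + 0.099730 + 0.012343 + 0.224392 = 0.342581
B_I = 1 / 0.342581 = 2.9190
Σp_IVᵢ² = 0.0238² + 0.0714² + 0.0238² + 0.1310² + 0.2857² + 0.4643² = 0.000566 + 0.005098 + 0.000566 + 0.017161 + 0.081624 + 0.215574 = 0.320589
B_IV = 1 / 0.320589 = 3.1193
Highest B → broadest niche (most generalist): morphospecies III (B = 5.12).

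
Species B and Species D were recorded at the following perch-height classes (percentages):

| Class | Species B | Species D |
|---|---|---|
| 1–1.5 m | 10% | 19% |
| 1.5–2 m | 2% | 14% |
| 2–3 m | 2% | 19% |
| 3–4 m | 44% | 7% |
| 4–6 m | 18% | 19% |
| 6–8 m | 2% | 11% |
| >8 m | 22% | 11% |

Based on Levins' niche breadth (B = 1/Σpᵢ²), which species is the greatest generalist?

Convert percentages to proportions (divide by 100).
Σp_Bᵢ² = 0.10² + 0.02² + 0.02² + 0.44² + 0.18² + 0.02² + 0.22² = 0.0100 + 0.0004 + 0.0004 + 0.1936 + 0.0324 + 0.0004 + 0.0484 = 0.2856
B_B = 1 / 0.2856 = 3.5014
Σp_Dᵢ² = 0.19² + 0.14² + 0.19² + 0.07² + 0.19² + 0.11² + 0.11² = 0.0361 + 0.0196 + 0.0361 + 0.0049 + 0.0361 + 0.0121 + 0.0121 = 0.1570
B_D = 1 / 0.1570 = 6.3694
Highest B → broadest niche (most generalist): Species D (B = 6.37).

Species D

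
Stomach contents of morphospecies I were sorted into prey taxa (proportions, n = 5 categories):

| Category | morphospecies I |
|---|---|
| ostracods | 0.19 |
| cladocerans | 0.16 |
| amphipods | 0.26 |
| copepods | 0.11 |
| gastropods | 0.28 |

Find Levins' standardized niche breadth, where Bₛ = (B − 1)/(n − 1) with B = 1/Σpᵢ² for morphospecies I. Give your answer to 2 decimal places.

Σpᵢ² = 0.19² + 0.16² + 0.26² + 0.11² + 0.28² = 0.0361 + 0.0256 + 0.0676 + 0.0121 + 0.0784 = 0.2198
B = 1 / 0.2198 = 4.5496
Bₛ = (B − 1)/(n − 1) = (4.5496 − 1)/(5 − 1) = 3.5496/4 = 0.8874

0.89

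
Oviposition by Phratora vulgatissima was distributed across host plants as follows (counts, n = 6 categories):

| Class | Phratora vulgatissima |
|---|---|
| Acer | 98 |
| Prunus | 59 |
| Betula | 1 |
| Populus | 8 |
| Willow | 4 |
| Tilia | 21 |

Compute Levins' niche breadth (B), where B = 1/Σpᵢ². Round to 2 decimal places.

2.68

Proportions for Phratora vulgatissima (n=191): 98/191=0.5131, 59/191=0.3089, 1/191=0.0052, 8/191=0.0419, 4/191=0.0209, 21/191=0.1099
Σpᵢ² = 0.5131² + 0.3089² + 0.0052² + 0.0419² + 0.0209² + 0.1099² = 0.263272 + 0.095419 + 0.000027 + 0.001756 + 0.000437 + 0.012078 = 0.372989
B = 1 / 0.372989 = 2.6810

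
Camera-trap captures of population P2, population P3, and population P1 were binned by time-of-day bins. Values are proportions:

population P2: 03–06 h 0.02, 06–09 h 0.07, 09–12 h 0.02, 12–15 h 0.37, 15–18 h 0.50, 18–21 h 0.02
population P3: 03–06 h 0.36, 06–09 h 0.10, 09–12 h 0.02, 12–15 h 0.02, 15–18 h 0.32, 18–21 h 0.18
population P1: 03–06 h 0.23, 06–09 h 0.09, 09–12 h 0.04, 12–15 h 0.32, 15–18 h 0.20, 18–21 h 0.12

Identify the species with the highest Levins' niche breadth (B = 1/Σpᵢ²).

Σp_P2ᵢ² = 0.02² + 0.07² + 0.02² + 0.37² + 0.50² + 0.02² = 0.0004 + 0.0049 + 0.0004 + 0.1369 + 0.2500 + 0.0004 = 0.3930
B_P2 = 1 / 0.3930 = 2.5445
Σp_P3ᵢ² = 0.36² + 0.10² + 0.02² + 0.02² + 0.32² + 0.18² = 0.1296 + 0.0100 + 0.0004 + 0.0004 + 0.1024 + 0.0324 = 0.2752
B_P3 = 1 / 0.2752 = 3.6337
Σp_P1ᵢ² = 0.23² + 0.09² + 0.04² + 0.32² + 0.20² + 0.12² = 0.0529 + 0.0081 + 0.0016 + 0.1024 + 0.0400 + 0.0144 = 0.2194
B_P1 = 1 / 0.2194 = 4.5579
Highest B → broadest niche (most generalist): population P1 (B = 4.56).

population P1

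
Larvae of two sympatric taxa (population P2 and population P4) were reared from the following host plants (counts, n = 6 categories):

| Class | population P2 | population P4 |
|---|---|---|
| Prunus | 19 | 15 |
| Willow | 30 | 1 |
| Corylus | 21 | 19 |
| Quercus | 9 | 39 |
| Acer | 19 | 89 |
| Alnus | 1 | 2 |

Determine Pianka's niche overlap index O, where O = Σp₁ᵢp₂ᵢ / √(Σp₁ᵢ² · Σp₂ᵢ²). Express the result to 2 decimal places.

0.59

Proportions for population P2 (n=99): 19/99=0.1919, 30/99=0.3030, 21/99=0.2121, 9/99=0.0909, 19/99=0.1919, 1/99=0.0101
Proportions for population P4 (n=165): 15/165=0.0909, 1/165=0.0061, 19/165=0.1152, 39/165=0.2364, 89/165=0.5394, 2/165=0.0121
Σ p₁ᵢp₂ᵢ = 0.017444 + 0.001848 + 0.024434 + 0.021489 + 0.103511 + 0.000122 = 0.168848
Σp_1ᵢ² = 0.1919² + 0.3030² + 0.2121² + 0.0909² + 0.1919² + 0.0101² = 0.036826 + 0.091809 + 0.044986 + 0.008263 + 0.036826 + 0.000102 = 0.218812
Σp_2ᵢ² = 0.0909² + 0.0061² + 0.1152² + 0.2364² + 0.5394² + 0.0121² = 0.008263 + 0.000037 + 0.013271 + 0.055885 + 0.290952 + 0.000146 = 0.368554
O = 0.168848 / √(0.218812 × 0.368554) = 0.168848 / 0.2839789 = 0.5946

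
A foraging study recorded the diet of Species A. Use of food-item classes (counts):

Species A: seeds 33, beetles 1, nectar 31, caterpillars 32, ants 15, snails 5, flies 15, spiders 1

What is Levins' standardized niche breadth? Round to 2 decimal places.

0.57

Proportions for Species A (n=133): 33/133=0.2481, 1/133=0.0075, 31/133=0.2331, 32/133=0.2406, 15/133=0.1128, 5/133=0.0376, 15/133=0.1128, 1/133=0.0075
Σpᵢ² = 0.2481² + 0.0075² + 0.2331² + 0.2406² + 0.1128² + 0.0376² + 0.1128² + 0.0075² = 0.061554 + 0.000056 + 0.054336 + 0.057888 + 0.012724 + 0.001414 + 0.012724 + 0.000056 = 0.200752
B = 1 / 0.200752 = 4.9813
Bₛ = (B − 1)/(n − 1) = (4.9813 − 1)/(8 − 1) = 3.9813/7 = 0.5688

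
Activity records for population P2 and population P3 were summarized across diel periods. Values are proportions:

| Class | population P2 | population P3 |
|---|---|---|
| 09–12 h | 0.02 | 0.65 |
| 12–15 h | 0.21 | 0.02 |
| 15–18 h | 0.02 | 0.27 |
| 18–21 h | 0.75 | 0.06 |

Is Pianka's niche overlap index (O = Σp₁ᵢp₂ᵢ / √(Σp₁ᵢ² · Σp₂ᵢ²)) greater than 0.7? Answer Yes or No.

Σ p₁ᵢp₂ᵢ = 0.0130 + 0.0042 + 0.0054 + 0.0450 = 0.0676
Σp_1ᵢ² = 0.02² + 0.21² + 0.02² + 0.75² = 0.0004 + 0.0441 + 0.0004 + 0.5625 = 0.6074
Σp_2ᵢ² = 0.65² + 0.02² + 0.27² + 0.06² = 0.4225 + 0.0004 + 0.0729 + 0.0036 = 0.4994
O = 0.0676 / √(0.6074 × 0.4994) = 0.0676 / 0.55076 = 0.1227
O = 0.1227 < 0.7 → No.

No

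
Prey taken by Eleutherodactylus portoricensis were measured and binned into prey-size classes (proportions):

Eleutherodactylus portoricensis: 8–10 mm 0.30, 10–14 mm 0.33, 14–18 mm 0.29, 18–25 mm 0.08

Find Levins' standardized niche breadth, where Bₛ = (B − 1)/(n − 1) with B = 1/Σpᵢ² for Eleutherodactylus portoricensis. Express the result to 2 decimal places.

Σpᵢ² = 0.30² + 0.33² + 0.29² + 0.08² = 0.0900 + 0.1089 + 0.0841 + 0.0064 = 0.2894
B = 1 / 0.2894 = 3.4554
Bₛ = (B − 1)/(n − 1) = (3.4554 − 1)/(4 − 1) = 2.4554/3 = 0.8185

0.82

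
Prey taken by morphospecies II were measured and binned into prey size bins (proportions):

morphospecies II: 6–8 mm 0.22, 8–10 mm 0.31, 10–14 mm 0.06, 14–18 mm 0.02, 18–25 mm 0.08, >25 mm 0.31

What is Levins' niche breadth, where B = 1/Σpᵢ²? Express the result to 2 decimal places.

3.98

Σpᵢ² = 0.22² + 0.31² + 0.06² + 0.02² + 0.08² + 0.31² = 0.0484 + 0.0961 + 0.0036 + 0.0004 + 0.0064 + 0.0961 = 0.2510
B = 1 / 0.2510 = 3.9841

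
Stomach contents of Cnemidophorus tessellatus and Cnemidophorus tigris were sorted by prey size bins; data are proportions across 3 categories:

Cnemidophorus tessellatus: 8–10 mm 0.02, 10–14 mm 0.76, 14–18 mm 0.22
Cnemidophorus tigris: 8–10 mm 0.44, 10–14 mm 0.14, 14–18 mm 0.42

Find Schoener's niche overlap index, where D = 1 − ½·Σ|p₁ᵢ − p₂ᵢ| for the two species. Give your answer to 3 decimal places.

Σ|p₁ᵢ − p₂ᵢ| = 0.42 + 0.62 + 0.20 = 1.24
D = 1 − ½ × 1.24 = 1 − 0.620 = 0.38000

0.380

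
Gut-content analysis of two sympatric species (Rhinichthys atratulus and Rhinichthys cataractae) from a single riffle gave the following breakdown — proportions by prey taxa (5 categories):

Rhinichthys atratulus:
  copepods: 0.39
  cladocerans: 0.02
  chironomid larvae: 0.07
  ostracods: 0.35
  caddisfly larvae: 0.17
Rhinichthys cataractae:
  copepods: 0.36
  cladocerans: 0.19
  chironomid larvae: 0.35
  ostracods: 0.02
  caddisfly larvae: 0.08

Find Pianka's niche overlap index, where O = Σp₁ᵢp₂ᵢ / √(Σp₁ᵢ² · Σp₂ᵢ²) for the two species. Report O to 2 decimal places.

0.63

Σ p₁ᵢp₂ᵢ = 0.1404 + 0.0038 + 0.0245 + 0.0070 + 0.0136 = 0.1893
Σp_1ᵢ² = 0.39² + 0.02² + 0.07² + 0.35² + 0.17² = 0.1521 + 0.0004 + 0.0049 + 0.1225 + 0.0289 = 0.3088
Σp_2ᵢ² = 0.36² + 0.19² + 0.35² + 0.02² + 0.08² = 0.1296 + 0.0361 + 0.1225 + 0.0004 + 0.0064 = 0.2950
O = 0.1893 / √(0.3088 × 0.2950) = 0.1893 / 0.30182 = 0.6272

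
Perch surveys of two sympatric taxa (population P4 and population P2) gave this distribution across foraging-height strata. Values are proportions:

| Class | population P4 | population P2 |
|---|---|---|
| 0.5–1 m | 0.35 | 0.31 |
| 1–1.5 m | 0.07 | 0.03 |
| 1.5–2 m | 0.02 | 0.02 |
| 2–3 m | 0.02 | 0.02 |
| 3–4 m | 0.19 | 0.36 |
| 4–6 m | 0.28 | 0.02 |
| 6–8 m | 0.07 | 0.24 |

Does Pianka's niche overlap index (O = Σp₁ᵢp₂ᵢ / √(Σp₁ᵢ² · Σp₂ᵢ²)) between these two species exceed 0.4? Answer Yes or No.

Yes

Σ p₁ᵢp₂ᵢ = 0.1085 + 0.0021 + 0.0004 + 0.0004 + 0.0684 + 0.0056 + 0.0168 = 0.2022
Σp_1ᵢ² = 0.35² + 0.07² + 0.02² + 0.02² + 0.19² + 0.28² + 0.07² = 0.1225 + 0.0049 + 0.0004 + 0.0004 + 0.0361 + 0.0784 + 0.0049 = 0.2476
Σp_2ᵢ² = 0.31² + 0.03² + 0.02² + 0.02² + 0.36² + 0.02² + 0.24² = 0.0961 + 0.0009 + 0.0004 + 0.0004 + 0.1296 + 0.0004 + 0.0576 = 0.2854
O = 0.2022 / √(0.2476 × 0.2854) = 0.2022 / 0.26583 = 0.7606
O = 0.7606 > 0.4 → Yes.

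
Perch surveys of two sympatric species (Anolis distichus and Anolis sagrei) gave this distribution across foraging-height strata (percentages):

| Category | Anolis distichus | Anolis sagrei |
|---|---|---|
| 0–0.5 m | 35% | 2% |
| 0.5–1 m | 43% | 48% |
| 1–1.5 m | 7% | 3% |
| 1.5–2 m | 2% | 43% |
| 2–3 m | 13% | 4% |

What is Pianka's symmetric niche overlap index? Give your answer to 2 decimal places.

0.62

Convert percentages to proportions (divide by 100).
Σ p₁ᵢp₂ᵢ = 0.0070 + 0.2064 + 0.0021 + 0.0086 + 0.0052 = 0.2293
Σp_1ᵢ² = 0.35² + 0.43² + 0.07² + 0.02² + 0.13² = 0.1225 + 0.1849 + 0.0049 + 0.0004 + 0.0169 = 0.3296
Σp_2ᵢ² = 0.02² + 0.48² + 0.03² + 0.43² + 0.04² = 0.0004 + 0.2304 + 0.0009 + 0.1849 + 0.0016 = 0.4182
O = 0.2293 / √(0.3296 × 0.4182) = 0.2293 / 0.37127 = 0.6176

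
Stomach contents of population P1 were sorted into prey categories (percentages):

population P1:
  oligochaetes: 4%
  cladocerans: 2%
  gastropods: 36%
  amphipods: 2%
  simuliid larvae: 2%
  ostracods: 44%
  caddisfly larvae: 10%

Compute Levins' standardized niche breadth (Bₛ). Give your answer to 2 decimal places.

0.33

Convert percentages to proportions (divide by 100).
Σpᵢ² = 0.04² + 0.02² + 0.36² + 0.02² + 0.02² + 0.44² + 0.10² = 0.0016 + 0.0004 + 0.1296 + 0.0004 + 0.0004 + 0.1936 + 0.0100 = 0.3360
B = 1 / 0.3360 = 2.9762
Bₛ = (B − 1)/(n − 1) = (2.9762 − 1)/(7 − 1) = 1.9762/6 = 0.3294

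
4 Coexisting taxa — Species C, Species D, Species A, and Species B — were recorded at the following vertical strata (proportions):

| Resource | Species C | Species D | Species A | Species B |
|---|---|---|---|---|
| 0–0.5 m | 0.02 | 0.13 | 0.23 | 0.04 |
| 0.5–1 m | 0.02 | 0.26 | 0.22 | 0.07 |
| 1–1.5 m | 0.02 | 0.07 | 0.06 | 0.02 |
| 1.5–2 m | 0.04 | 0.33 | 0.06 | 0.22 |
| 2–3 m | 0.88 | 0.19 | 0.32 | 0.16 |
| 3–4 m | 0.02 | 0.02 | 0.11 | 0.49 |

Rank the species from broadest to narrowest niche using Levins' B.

Σp_Cᵢ² = 0.02² + 0.02² + 0.02² + 0.04² + 0.88² + 0.02² = 0.0004 + 0.0004 + 0.0004 + 0.0016 + 0.7744 + 0.0004 = 0.7776
B_C = 1 / 0.7776 = 1.2860
Σp_Dᵢ² = 0.13² + 0.26² + 0.07² + 0.33² + 0.19² + 0.02² = 0.0169 + 0.0676 + 0.0049 + 0.1089 + 0.0361 + 0.0004 = 0.2348
B_D = 1 / 0.2348 = 4.2589
Σp_Aᵢ² = 0.23² + 0.22² + 0.06² + 0.06² + 0.32² + 0.11² = 0.0529 + 0.0484 + 0.0036 + 0.0036 + 0.1024 + 0.0121 = 0.2230
B_A = 1 / 0.2230 = 4.4843
Σp_Bᵢ² = 0.04² + 0.07² + 0.02² + 0.22² + 0.16² + 0.49² = 0.0016 + 0.0049 + 0.0004 + 0.0484 + 0.0256 + 0.2401 = 0.3210
B_B = 1 / 0.3210 = 3.1153
Ranking by B (broadest → narrowest): Species A (4.48) > Species D (4.26) > Species B (3.12) > Species C (1.29)

Species A > Species D > Species B > Species C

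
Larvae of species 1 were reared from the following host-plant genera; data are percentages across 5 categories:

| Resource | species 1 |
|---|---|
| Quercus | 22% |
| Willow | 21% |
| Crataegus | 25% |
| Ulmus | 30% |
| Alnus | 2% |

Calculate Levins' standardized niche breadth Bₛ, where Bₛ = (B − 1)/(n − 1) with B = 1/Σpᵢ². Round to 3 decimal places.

Convert percentages to proportions (divide by 100).
Σpᵢ² = 0.22² + 0.21² + 0.25² + 0.30² + 0.02² = 0.0484 + 0.0441 + 0.0625 + 0.0900 + 0.0004 = 0.2454
B = 1 / 0.2454 = 4.07498
Bₛ = (B − 1)/(n − 1) = (4.07498 − 1)/(5 − 1) = 3.07498/4 = 0.76875

0.769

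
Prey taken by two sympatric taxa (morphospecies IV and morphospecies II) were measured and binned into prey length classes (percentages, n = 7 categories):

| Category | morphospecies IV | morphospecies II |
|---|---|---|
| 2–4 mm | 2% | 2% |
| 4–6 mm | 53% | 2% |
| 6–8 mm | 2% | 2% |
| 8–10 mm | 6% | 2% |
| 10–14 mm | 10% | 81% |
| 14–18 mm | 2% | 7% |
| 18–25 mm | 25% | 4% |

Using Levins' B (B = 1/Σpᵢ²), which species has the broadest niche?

morphospecies IV

Convert percentages to proportions (divide by 100).
Σp_IVᵢ² = 0.02² + 0.53² + 0.02² + 0.06² + 0.10² + 0.02² + 0.25² = 0.0004 + 0.2809 + 0.0004 + 0.0036 + 0.0100 + 0.0004 + 0.0625 = 0.3582
B_IV = 1 / 0.3582 = 2.7917
Σp_IIᵢ² = 0.02² + 0.02² + 0.02² + 0.02² + 0.81² + 0.07² + 0.04² = 0.0004 + 0.0004 + 0.0004 + 0.0004 + 0.6561 + 0.0049 + 0.0016 = 0.6642
B_II = 1 / 0.6642 = 1.5056
Highest B → broadest niche (most generalist): morphospecies IV (B = 2.79).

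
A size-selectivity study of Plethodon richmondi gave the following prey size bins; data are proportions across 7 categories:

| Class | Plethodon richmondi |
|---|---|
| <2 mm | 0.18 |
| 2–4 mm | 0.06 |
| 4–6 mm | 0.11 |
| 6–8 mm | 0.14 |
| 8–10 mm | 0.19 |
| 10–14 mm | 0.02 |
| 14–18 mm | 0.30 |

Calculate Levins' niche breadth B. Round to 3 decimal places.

Σpᵢ² = 0.18² + 0.06² + 0.11² + 0.14² + 0.19² + 0.02² + 0.30² = 0.0324 + 0.0036 + 0.0121 + 0.0196 + 0.0361 + 0.0004 + 0.0900 = 0.1942
B = 1 / 0.1942 = 5.14933

5.149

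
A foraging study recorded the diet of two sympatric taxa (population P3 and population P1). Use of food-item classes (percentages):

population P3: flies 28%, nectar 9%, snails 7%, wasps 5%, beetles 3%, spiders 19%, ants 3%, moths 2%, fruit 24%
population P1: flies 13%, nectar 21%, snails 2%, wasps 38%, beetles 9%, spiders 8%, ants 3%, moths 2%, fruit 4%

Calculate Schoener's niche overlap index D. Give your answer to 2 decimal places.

0.49

Convert percentages to proportions (divide by 100).
Σ|p₁ᵢ − p₂ᵢ| = 0.15 + 0.12 + 0.05 + 0.33 + 0.06 + 0.11 + 0.00 + 0.00 + 0.20 = 1.02
D = 1 − ½ × 1.02 = 1 − 0.510 = 0.4900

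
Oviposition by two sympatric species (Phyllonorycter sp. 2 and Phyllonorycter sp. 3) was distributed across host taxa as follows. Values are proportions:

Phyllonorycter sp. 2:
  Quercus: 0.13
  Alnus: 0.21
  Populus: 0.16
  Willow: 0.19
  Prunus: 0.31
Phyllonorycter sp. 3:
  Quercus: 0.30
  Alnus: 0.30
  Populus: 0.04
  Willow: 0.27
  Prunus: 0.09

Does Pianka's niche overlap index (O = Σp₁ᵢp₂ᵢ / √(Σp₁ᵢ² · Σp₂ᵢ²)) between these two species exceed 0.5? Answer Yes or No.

Yes

Σ p₁ᵢp₂ᵢ = 0.0390 + 0.0630 + 0.0064 + 0.0513 + 0.0279 = 0.1876
Σp_1ᵢ² = 0.13² + 0.21² + 0.16² + 0.19² + 0.31² = 0.0169 + 0.0441 + 0.0256 + 0.0361 + 0.0961 = 0.2188
Σp_2ᵢ² = 0.30² + 0.30² + 0.04² + 0.27² + 0.09² = 0.0900 + 0.0900 + 0.0016 + 0.0729 + 0.0081 = 0.2626
O = 0.1876 / √(0.2188 × 0.2626) = 0.1876 / 0.23970 = 0.7826
O = 0.7826 > 0.5 → Yes.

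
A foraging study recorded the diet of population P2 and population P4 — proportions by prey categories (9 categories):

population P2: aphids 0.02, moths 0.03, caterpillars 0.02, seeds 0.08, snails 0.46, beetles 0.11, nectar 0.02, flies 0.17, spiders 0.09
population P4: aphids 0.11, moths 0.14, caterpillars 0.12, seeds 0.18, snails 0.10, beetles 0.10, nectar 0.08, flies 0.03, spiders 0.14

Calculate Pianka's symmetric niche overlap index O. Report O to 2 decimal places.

0.54

Σ p₁ᵢp₂ᵢ = 0.0022 + 0.0042 + 0.0024 + 0.0144 + 0.0460 + 0.0110 + 0.0016 + 0.0051 + 0.0126 = 0.0995
Σp_1ᵢ² = 0.02² + 0.03² + 0.02² + 0.08² + 0.46² + 0.11² + 0.02² + 0.17² + 0.09² = 0.0004 + 0.0009 + 0.0004 + 0.0064 + 0.2116 + 0.0121 + 0.0004 + 0.0289 + 0.0081 = 0.2692
Σp_2ᵢ² = 0.11² + 0.14² + 0.12² + 0.18² + 0.10² + 0.10² + 0.08² + 0.03² + 0.14² = 0.0121 + 0.0196 + 0.0144 + 0.0324 + 0.0100 + 0.0100 + 0.0064 + 0.0009 + 0.0196 = 0.1254
O = 0.0995 / √(0.2692 × 0.1254) = 0.0995 / 0.18373 = 0.5416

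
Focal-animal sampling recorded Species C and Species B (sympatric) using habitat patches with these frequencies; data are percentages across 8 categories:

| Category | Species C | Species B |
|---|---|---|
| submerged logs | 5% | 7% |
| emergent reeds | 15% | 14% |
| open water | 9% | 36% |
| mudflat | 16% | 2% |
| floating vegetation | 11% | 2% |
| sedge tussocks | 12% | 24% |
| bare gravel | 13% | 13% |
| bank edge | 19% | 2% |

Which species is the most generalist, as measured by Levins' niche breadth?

Species C

Convert percentages to proportions (divide by 100).
Σp_Cᵢ² = 0.05² + 0.15² + 0.09² + 0.16² + 0.11² + 0.12² + 0.13² + 0.19² = 0.0025 + 0.0225 + 0.0081 + 0.0256 + 0.0121 + 0.0144 + 0.0169 + 0.0361 = 0.1382
B_C = 1 / 0.1382 = 7.2359
Σp_Bᵢ² = 0.07² + 0.14² + 0.36² + 0.02² + 0.02² + 0.24² + 0.13² + 0.02² = 0.0049 + 0.0196 + 0.1296 + 0.0004 + 0.0004 + 0.0576 + 0.0169 + 0.0004 = 0.2298
B_B = 1 / 0.2298 = 4.3516
Highest B → broadest niche (most generalist): Species C (B = 7.24).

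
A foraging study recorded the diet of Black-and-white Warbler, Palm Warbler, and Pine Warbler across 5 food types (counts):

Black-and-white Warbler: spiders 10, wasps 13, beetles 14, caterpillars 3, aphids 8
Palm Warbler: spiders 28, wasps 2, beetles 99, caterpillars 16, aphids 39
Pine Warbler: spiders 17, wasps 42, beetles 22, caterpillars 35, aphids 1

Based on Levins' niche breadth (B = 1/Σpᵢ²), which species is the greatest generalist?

Black-and-white Warbler

Proportions for Black-and-white Warbler (n=48): 10/48=0.2083, 13/48=0.2708, 14/48=0.2917, 3/48=0.0625, 8/48=0.1667
Proportions for Palm Warbler (n=184): 28/184=0.1522, 2/184=0.0109, 99/184=0.5380, 16/184=0.0870, 39/184=0.2120
Proportions for Pine Warbler (n=117): 17/117=0.1453, 42/117=0.3590, 22/117=0.1880, 35/117=0.2991, 1/117=0.0085
Σp_Blacᵢ² = 0.2083² + 0.2708² + 0.2917² + 0.0625² + 0.1667² = 0.043389 + 0.073333 + 0.085089 + 0.003906 + 0.027789 = 0.233506
B_Blac = 1 / 0.233506 = 4.2825
Σp_Palmᵢ² = 0.1522² + 0.0109² + 0.5380² + 0.0870² + 0.2120² = 0.023165 + 0.000119 + 0.289444 + 0.007569 + 0.044944 = 0.365241
B_Palm = 1 / 0.365241 = 2.7379
Σp_Pineᵢ² = 0.1453² + 0.3590² + 0.1880² + 0.2991² + 0.0085² = 0.021112 + 0.128881 + 0.035344 + 0.089461 + 0.000072 = 0.274870
B_Pine = 1 / 0.274870 = 3.6381
Highest B → broadest niche (most generalist): Black-and-white Warbler (B = 4.28).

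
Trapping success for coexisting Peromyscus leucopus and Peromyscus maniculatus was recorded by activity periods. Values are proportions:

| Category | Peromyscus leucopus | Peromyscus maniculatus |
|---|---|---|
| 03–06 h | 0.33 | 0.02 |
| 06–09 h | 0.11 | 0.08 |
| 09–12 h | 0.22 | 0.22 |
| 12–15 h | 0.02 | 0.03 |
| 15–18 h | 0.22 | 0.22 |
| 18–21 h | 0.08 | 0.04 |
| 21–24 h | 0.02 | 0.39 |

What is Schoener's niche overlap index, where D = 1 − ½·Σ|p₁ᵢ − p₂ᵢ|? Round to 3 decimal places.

0.620

Σ|p₁ᵢ − p₂ᵢ| = 0.31 + 0.03 + 0.00 + 0.01 + 0.00 + 0.04 + 0.37 = 0.76
D = 1 − ½ × 0.76 = 1 − 0.380 = 0.62000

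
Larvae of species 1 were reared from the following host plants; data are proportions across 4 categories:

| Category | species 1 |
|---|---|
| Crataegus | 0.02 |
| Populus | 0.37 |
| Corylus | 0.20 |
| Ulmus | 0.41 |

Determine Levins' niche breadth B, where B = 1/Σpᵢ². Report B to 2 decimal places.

Σpᵢ² = 0.02² + 0.37² + 0.20² + 0.41² = 0.0004 + 0.1369 + 0.0400 + 0.1681 = 0.3454
B = 1 / 0.3454 = 2.8952

2.90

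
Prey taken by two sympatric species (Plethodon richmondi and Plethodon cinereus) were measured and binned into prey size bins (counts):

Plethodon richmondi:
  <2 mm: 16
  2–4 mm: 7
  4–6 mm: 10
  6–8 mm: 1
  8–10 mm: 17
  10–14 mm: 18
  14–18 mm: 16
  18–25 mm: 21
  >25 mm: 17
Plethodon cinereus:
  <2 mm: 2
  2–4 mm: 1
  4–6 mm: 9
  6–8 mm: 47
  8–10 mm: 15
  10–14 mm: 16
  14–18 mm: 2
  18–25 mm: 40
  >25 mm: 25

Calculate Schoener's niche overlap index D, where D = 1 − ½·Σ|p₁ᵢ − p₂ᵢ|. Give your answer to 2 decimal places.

0.60

Proportions for Plethodon richmondi (n=123): 16/123=0.1301, 7/123=0.0569, 10/123=0.0813, 1/123=0.0081, 17/123=0.1382, 18/123=0.1463, 16/123=0.1301, 21/123=0.1707, 17/123=0.1382
Proportions for Plethodon cinereus (n=157): 2/157=0.0127, 1/157=0.0064, 9/157=0.0573, 47/157=0.2994, 15/157=0.0955, 16/157=0.1019, 2/157=0.0127, 40/157=0.2548, 25/157=0.1592
Σ|p₁ᵢ − p₂ᵢ| = 0.1174 + 0.0505 + 0.0240 + 0.2913 + 0.0427 + 0.0444 + 0.1174 + 0.0841 + 0.0210 = 0.7928
D = 1 − ½ × 0.7928 = 1 − 0.39640 = 0.60360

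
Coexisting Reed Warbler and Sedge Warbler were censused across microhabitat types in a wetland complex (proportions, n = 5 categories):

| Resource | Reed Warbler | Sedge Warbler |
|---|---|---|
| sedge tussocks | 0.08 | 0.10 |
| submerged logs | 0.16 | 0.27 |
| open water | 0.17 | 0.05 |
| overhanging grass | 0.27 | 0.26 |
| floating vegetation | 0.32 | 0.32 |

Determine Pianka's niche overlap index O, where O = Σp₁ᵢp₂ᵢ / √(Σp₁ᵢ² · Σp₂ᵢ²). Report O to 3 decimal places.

Σ p₁ᵢp₂ᵢ = 0.0080 + 0.0432 + 0.0085 + 0.0702 + 0.1024 = 0.2323
Σp_1ᵢ² = 0.08² + 0.16² + 0.17² + 0.27² + 0.32² = 0.0064 + 0.0256 + 0.0289 + 0.0729 + 0.1024 = 0.2362
Σp_2ᵢ² = 0.10² + 0.27² + 0.05² + 0.26² + 0.32² = 0.0100 + 0.0729 + 0.0025 + 0.0676 + 0.1024 = 0.2554
O = 0.2323 / √(0.2362 × 0.2554) = 0.2323 / 0.245612 = 0.94580

0.946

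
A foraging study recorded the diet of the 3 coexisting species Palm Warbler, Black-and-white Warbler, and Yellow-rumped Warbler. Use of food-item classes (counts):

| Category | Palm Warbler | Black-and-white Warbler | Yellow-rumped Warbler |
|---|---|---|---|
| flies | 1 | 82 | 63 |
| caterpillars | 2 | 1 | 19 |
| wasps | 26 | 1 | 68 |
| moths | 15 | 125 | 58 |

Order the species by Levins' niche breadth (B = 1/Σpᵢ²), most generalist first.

Yellow-rumped Warbler > Palm Warbler > Black-and-white Warbler

Proportions for Palm Warbler (n=44): 1/44=0.0227, 2/44=0.0455, 26/44=0.5909, 15/44=0.3409
Proportions for Black-and-white Warbler (n=209): 82/209=0.3923, 1/209=0.0048, 1/209=0.0048, 125/209=0.5981
Proportions for Yellow-rumped Warbler (n=208): 63/208=0.3029, 19/208=0.0913, 68/208=0.3269, 58/208=0.2788
Σp_Palmᵢ² = 0.0227² + 0.0455² + 0.5909² + 0.3409² = 0.000515 + 0.002070 + 0.349163 + 0.116213 = 0.467961
B_Palm = 1 / 0.467961 = 2.1369
Σp_Blacᵢ² = 0.3923² + 0.0048² + 0.0048² + 0.5981² = 0.153899 + 0.000023 + 0.000023 + 0.357724 = 0.511669
B_Blac = 1 / 0.511669 = 1.9544
Σp_Yellᵢ² = 0.3029² + 0.0913² + 0.3269² + 0.2788² = 0.091748 + 0.008336 + 0.106864 + 0.077729 = 0.284677
B_Yell = 1 / 0.284677 = 3.5128
Ranking by B (broadest → narrowest): Yellow-rumped Warbler (3.51) > Palm Warbler (2.14) > Black-and-white Warbler (1.95)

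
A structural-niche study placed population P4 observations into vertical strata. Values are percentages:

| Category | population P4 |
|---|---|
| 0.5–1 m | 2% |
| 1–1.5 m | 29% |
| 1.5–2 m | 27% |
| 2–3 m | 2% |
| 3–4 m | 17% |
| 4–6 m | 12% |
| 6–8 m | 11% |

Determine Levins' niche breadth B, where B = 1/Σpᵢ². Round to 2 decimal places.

4.69

Convert percentages to proportions (divide by 100).
Σpᵢ² = 0.02² + 0.29² + 0.27² + 0.02² + 0.17² + 0.12² + 0.11² = 0.0004 + 0.0841 + 0.0729 + 0.0004 + 0.0289 + 0.0144 + 0.0121 = 0.2132
B = 1 / 0.2132 = 4.6904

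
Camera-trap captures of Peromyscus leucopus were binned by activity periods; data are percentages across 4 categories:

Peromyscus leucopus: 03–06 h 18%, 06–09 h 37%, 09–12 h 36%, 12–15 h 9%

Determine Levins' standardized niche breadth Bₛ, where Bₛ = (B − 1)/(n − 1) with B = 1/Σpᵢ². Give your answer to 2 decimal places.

0.75

Convert percentages to proportions (divide by 100).
Σpᵢ² = 0.18² + 0.37² + 0.36² + 0.09² = 0.0324 + 0.1369 + 0.1296 + 0.0081 = 0.3070
B = 1 / 0.3070 = 3.2573
Bₛ = (B − 1)/(n − 1) = (3.2573 − 1)/(4 − 1) = 2.2573/3 = 0.7524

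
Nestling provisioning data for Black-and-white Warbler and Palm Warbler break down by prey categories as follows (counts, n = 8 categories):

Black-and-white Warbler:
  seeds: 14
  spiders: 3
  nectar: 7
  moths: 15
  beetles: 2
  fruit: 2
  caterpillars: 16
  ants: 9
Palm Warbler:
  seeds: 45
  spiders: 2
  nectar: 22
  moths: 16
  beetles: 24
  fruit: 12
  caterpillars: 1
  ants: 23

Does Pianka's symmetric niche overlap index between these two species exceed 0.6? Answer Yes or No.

Yes

Proportions for Black-and-white Warbler (n=68): 14/68=0.2059, 3/68=0.0441, 7/68=0.1029, 15/68=0.2206, 2/68=0.0294, 2/68=0.0294, 16/68=0.2353, 9/68=0.1324
Proportions for Palm Warbler (n=145): 45/145=0.3103, 2/145=0.0138, 22/145=0.1517, 16/145=0.1103, 24/145=0.1655, 12/145=0.0828, 1/145=0.0069, 23/145=0.1586
Σ p₁ᵢp₂ᵢ = 0.063891 + 0.000609 + 0.015610 + 0.024332 + 0.004866 + 0.002434 + 0.001624 + 0.020999 = 0.134365
Σp_1ᵢ² = 0.2059² + 0.0441² + 0.1029² + 0.2206² + 0.0294² + 0.0294² + 0.2353² + 0.1324² = 0.042395 + 0.001945 + 0.010588 + 0.048664 + 0.000864 + 0.000864 + 0.055366 + 0.017530 = 0.178216
Σp_2ᵢ² = 0.3103² + 0.0138² + 0.1517² + 0.1103² + 0.1655² + 0.0828² + 0.0069² + 0.1586² = 0.096286 + 0.000190 + 0.023013 + 0.012166 + 0.027390 + 0.006856 + 0.000048 + 0.025154 = 0.191103
O = 0.134365 / √(0.178216 × 0.191103) = 0.134365 / 0.1845470 = 0.7281
O = 0.7281 > 0.6 → Yes.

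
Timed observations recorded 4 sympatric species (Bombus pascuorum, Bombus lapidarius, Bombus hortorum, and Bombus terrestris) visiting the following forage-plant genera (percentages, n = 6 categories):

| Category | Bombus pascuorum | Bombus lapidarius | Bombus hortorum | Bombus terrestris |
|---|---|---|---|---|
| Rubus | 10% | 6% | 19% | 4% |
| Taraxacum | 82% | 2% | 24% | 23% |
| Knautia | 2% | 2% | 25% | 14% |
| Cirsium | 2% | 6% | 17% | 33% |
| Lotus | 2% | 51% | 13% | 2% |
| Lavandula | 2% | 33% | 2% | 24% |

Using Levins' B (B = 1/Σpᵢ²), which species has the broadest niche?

Bombus hortorum

Convert percentages to proportions (divide by 100).
Σp_pascᵢ² = 0.10² + 0.82² + 0.02² + 0.02² + 0.02² + 0.02² = 0.0100 + 0.6724 + 0.0004 + 0.0004 + 0.0004 + 0.0004 = 0.6840
B_pasc = 1 / 0.6840 = 1.4620
Σp_lapiᵢ² = 0.06² + 0.02² + 0.02² + 0.06² + 0.51² + 0.33² = 0.0036 + 0.0004 + 0.0004 + 0.0036 + 0.2601 + 0.1089 = 0.3770
B_lapi = 1 / 0.3770 = 2.6525
Σp_hortᵢ² = 0.19² + 0.24² + 0.25² + 0.17² + 0.13² + 0.02² = 0.0361 + 0.0576 + 0.0625 + 0.0289 + 0.0169 + 0.0004 = 0.2024
B_hort = 1 / 0.2024 = 4.9407
Σp_terrᵢ² = 0.04² + 0.23² + 0.14² + 0.33² + 0.02² + 0.24² = 0.0016 + 0.0529 + 0.0196 + 0.1089 + 0.0004 + 0.0576 = 0.2410
B_terr = 1 / 0.2410 = 4.1494
Highest B → broadest niche (most generalist): Bombus hortorum (B = 4.94).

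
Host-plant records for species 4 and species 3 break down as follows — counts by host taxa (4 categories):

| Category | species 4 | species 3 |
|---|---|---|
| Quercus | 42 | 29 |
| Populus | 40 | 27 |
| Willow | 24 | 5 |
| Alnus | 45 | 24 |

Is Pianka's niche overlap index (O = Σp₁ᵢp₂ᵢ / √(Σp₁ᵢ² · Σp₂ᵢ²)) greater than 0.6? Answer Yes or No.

Yes

Proportions for species 4 (n=151): 42/151=0.2781, 40/151=0.2649, 24/151=0.1589, 45/151=0.2980
Proportions for species 3 (n=85): 29/85=0.3412, 27/85=0.3176, 5/85=0.0588, 24/85=0.2824
Σ p₁ᵢp₂ᵢ = 0.094888 + 0.084132 + 0.009343 + 0.084155 = 0.272518
Σp_1ᵢ² = 0.2781² + 0.2649² + 0.1589² + 0.2980² = 0.077340 + 0.070172 + 0.025249 + 0.088804 = 0.261565
Σp_2ᵢ² = 0.3412² + 0.3176² + 0.0588² + 0.2824² = 0.116417 + 0.100870 + 0.003457 + 0.079750 = 0.300494
O = 0.272518 / √(0.261565 × 0.300494) = 0.272518 / 0.2803546 = 0.9720
O = 0.9720 > 0.6 → Yes.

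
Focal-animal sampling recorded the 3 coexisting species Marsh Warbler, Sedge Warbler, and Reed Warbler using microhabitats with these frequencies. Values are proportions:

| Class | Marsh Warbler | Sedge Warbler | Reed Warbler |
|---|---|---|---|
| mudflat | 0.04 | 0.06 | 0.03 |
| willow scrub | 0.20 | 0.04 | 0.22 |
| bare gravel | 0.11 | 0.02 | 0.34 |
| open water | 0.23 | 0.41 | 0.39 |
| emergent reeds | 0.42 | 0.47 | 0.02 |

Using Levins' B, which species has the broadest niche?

Σp_Marsᵢ² = 0.04² + 0.20² + 0.11² + 0.23² + 0.42² = 0.0016 + 0.0400 + 0.0121 + 0.0529 + 0.1764 = 0.2830
B_Mars = 1 / 0.2830 = 3.5336
Σp_Sedgᵢ² = 0.06² + 0.04² + 0.02² + 0.41² + 0.47² = 0.0036 + 0.0016 + 0.0004 + 0.1681 + 0.2209 = 0.3946
B_Sedg = 1 / 0.3946 = 2.5342
Σp_Reedᵢ² = 0.03² + 0.22² + 0.34² + 0.39² + 0.02² = 0.0009 + 0.0484 + 0.1156 + 0.1521 + 0.0004 = 0.3174
B_Reed = 1 / 0.3174 = 3.1506
Highest B → broadest niche (most generalist): Marsh Warbler (B = 3.53).

Marsh Warbler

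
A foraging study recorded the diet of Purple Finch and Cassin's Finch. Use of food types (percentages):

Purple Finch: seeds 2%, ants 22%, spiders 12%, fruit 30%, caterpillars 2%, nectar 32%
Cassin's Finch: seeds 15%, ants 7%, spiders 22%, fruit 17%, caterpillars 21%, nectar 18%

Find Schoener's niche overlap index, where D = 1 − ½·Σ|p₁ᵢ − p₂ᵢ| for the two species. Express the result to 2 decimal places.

0.58

Convert percentages to proportions (divide by 100).
Σ|p₁ᵢ − p₂ᵢ| = 0.13 + 0.15 + 0.10 + 0.13 + 0.19 + 0.14 = 0.84
D = 1 − ½ × 0.84 = 1 − 0.420 = 0.5800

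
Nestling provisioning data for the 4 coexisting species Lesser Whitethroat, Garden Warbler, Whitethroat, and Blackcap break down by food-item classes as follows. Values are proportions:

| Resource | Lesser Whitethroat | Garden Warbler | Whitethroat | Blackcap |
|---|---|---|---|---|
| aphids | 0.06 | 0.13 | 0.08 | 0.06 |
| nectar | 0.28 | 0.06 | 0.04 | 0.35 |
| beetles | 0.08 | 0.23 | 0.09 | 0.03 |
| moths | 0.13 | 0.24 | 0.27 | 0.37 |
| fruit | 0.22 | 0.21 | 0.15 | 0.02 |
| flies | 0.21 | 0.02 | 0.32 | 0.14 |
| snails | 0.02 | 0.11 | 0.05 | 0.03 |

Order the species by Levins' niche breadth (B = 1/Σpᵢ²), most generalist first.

Σp_Lessᵢ² = 0.06² + 0.28² + 0.08² + 0.13² + 0.22² + 0.21² + 0.02² = 0.0036 + 0.0784 + 0.0064 + 0.0169 + 0.0484 + 0.0441 + 0.0004 = 0.1982
B_Less = 1 / 0.1982 = 5.0454
Σp_Gardᵢ² = 0.13² + 0.06² + 0.23² + 0.24² + 0.21² + 0.02² + 0.11² = 0.0169 + 0.0036 + 0.0529 + 0.0576 + 0.0441 + 0.0004 + 0.0121 = 0.1876
B_Gard = 1 / 0.1876 = 5.3305
Σp_Whitᵢ² = 0.08² + 0.04² + 0.09² + 0.27² + 0.15² + 0.32² + 0.05² = 0.0064 + 0.0016 + 0.0081 + 0.0729 + 0.0225 + 0.1024 + 0.0025 = 0.2164
B_Whit = 1 / 0.2164 = 4.6211
Σp_Blacᵢ² = 0.06² + 0.35² + 0.03² + 0.37² + 0.02² + 0.14² + 0.03² = 0.0036 + 0.1225 + 0.0009 + 0.1369 + 0.0004 + 0.0196 + 0.0009 = 0.2848
B_Blac = 1 / 0.2848 = 3.5112
Ranking by B (broadest → narrowest): Garden Warbler (5.33) > Lesser Whitethroat (5.05) > Whitethroat (4.62) > Blackcap (3.51)

Garden Warbler > Lesser Whitethroat > Whitethroat > Blackcap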